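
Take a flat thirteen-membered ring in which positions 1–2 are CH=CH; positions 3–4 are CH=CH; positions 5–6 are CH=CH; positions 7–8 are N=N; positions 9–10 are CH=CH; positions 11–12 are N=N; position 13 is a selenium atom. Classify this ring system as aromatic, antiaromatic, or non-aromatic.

Aromatic

The p orbitals form a continuous loop: every atom in a ring double bond is sp² and brings one electron to the p orbital; each =N– nitrogen is pyridine-type (lone pair in the sp² plane, one electron in the p orbital); the selenium donates one lone pair from its p orbital. The ring is fully conjugated.
Counting π electrons: 6 × 2 = 12 from the double-bond units + 2 from the Se atom = 14.
That gives a 4n+2 count (14, n = 3).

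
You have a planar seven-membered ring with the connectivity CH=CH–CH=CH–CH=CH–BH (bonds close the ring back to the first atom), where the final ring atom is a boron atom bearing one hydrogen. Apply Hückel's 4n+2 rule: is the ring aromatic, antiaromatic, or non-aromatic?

Check conjugation: the double-bond atoms are sp², each contributing one p electron; the boron has an empty p orbital — every position has a p orbital, so the cyclic π system is continuous.
π-electron count: 3 × 2 = 6 from the double-bond units + 0 from the BH atom = 6.
With 6 π electrons (n = 1), the Hückel 4n+2 condition holds.

Aromatic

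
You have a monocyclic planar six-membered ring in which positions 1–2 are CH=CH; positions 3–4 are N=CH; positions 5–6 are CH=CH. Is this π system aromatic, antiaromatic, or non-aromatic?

Check conjugation: the double-bond atoms are sp², each contributing one p electron; each sp² =N– keeps its lone pair in-plane and puts one electron into the π system — every position has a p orbital, so the cyclic π system is continuous.
Tallying contributions gives 3 × 2 = 6 from the 3 double-bond units.
With 6 π electrons (n = 1), the Hückel 4n+2 condition holds.

Aromatic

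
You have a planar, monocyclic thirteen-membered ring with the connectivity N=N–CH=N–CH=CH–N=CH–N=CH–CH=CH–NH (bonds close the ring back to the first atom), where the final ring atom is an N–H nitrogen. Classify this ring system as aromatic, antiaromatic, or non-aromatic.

Aromatic

Check conjugation: every atom in a ring double bond is sp² and brings one electron to the p orbital; each =N– nitrogen is pyridine-type (lone pair in the sp² plane, one electron in the p orbital); the pyrrole-type nitrogen donates its lone pair from the p orbital — every position has a p orbital, so the cyclic π system is continuous.
π-electron count: 6 × 2 = 12 from the double-bond units + 2 from the NH atom = 14.
Since 14 = 4·3 + 2, the ring meets the 4n+2 criterion.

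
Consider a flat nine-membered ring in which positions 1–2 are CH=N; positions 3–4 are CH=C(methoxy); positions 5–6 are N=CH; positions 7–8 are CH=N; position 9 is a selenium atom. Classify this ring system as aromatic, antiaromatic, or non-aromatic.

Aromatic

The p orbitals form a continuous loop: the double-bond atoms are sp², each contributing one p electron; each =N– nitrogen is pyridine-type (lone pair in the sp² plane, one electron in the p orbital); the selenium donates one lone pair from its p orbital. The ring is fully conjugated.
π-electron count: 4 × 2 = 8 from the double-bond units + 2 from the Se atom = 10.
With 10 π electrons (n = 2), the Hückel 4n+2 condition holds.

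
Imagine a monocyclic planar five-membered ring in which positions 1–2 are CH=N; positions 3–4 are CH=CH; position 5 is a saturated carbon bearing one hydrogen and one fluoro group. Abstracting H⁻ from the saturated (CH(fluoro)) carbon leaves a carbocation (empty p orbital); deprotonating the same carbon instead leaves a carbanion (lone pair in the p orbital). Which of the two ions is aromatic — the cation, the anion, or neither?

In either ion the ring is fully conjugated: every atom, including the new sp² carbon, supplies a p orbital.
Cation: 2 × 2 + 0 = 4 π electrons → 4(1), antiaromatic.
Anion: 2 × 2 + 2 = 6 π electrons → 4(1)+2, aromatic.

The anion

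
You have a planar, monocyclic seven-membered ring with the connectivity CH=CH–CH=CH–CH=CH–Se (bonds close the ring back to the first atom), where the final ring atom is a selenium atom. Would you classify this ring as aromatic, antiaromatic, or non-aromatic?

Every ring atom contributes a p orbital perpendicular to the ring (the double-bond atoms are sp², each contributing one p electron; the selenium donates one lone pair from its p orbital), so the π system is cyclic and fully conjugated.
Tallying contributions gives 3 × 2 = 6 from the double-bond units + 2 from the Se atom = 8.
8 is a 4n count (n = 2), so the planar conjugated ring is antiaromatic.

Antiaromatic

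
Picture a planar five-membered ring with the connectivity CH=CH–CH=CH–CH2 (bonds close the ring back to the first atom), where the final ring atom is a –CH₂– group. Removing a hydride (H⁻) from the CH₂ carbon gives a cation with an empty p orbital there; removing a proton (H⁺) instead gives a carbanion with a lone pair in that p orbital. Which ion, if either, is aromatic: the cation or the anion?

The anion

In both ions every ring atom is sp² and contributes a p orbital, so both rings are fully conjugated.
Cation: 2 × 2 + 0 = 4 π electrons → 4(1), antiaromatic.
Anion: 2 × 2 + 2 = 6 π electrons → 4(1)+2, aromatic.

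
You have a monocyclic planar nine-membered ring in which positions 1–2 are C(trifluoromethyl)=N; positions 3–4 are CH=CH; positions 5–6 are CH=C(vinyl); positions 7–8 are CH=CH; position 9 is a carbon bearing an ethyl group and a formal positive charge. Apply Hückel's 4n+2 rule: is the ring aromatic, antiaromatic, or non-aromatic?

Check conjugation: each doubly-bonded ring atom is sp² with one p-orbital electron; the doubly-bonded nitrogens are pyridine-type — their lone pairs lie in the ring plane, leaving one electron in the p orbital; the carbocation has an empty p orbital — every position has a p orbital, so the cyclic π system is continuous.
Adding the contributions, 4 × 2 = 8 from the double-bond units + 0 from the C(ethyl)(+) atom = 8.
With 8 = 4·2 π electrons, Hückel's rule classifies the planar ring as antiaromatic.

Antiaromatic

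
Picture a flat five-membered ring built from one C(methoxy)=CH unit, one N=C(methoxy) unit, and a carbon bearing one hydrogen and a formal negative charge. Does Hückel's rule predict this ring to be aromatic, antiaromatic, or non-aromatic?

Every ring atom contributes a p orbital perpendicular to the ring (each doubly-bonded ring atom is sp² with one p-orbital electron; the doubly-bonded nitrogens are pyridine-type — their lone pairs lie in the ring plane, leaving one electron in the p orbital; the carbanion's lone pair occupies the p orbital), so the π system is cyclic and fully conjugated.
Counting π electrons: 2 × 2 = 4 from the double-bond units + 2 from the CH(-) atom = 6.
Since 6 = 4·1 + 2, the ring meets the 4n+2 criterion.

Aromatic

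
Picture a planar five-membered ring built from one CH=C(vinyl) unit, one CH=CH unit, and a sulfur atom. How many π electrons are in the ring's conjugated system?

6

The p orbitals form a continuous loop: every atom in a ring double bond is sp² and brings one electron to the p orbital; the sulfur donates one lone pair from its p orbital. The ring is fully conjugated.
π-electron count: 2 × 2 = 4 from the double-bond units + 2 from the S atom = 6.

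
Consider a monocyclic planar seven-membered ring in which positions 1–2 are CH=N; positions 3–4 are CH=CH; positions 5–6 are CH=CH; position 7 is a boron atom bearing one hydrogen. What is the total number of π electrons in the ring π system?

6

All ring atoms are sp² and supply a p orbital to the ring (the double-bond atoms are sp², each contributing one p electron; the doubly-bonded nitrogens are pyridine-type — their lone pairs lie in the ring plane, leaving one electron in the p orbital; the boron has an empty p orbital); the conjugation is uninterrupted.
Tallying contributions gives 3 × 2 = 6 from the double-bond units + 0 from the BH atom = 6.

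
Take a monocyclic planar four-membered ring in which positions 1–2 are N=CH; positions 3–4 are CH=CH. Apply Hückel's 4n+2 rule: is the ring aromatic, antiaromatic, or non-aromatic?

Antiaromatic

All ring atoms are sp² and supply a p orbital to the ring (each doubly-bonded ring atom is sp² with one p-orbital electron; the doubly-bonded nitrogens are pyridine-type — their lone pairs lie in the ring plane, leaving one electron in the p orbital); the conjugation is uninterrupted.
Adding the contributions, 2 × 2 = 4 from the 2 double-bond units.
With 4 = 4·1 π electrons, Hückel's rule classifies the planar ring as antiaromatic.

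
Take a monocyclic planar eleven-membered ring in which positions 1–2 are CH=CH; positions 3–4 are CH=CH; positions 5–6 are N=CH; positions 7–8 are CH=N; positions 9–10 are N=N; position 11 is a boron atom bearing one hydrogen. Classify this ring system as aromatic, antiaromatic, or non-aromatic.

Every ring atom contributes a p orbital perpendicular to the ring (every atom in a ring double bond is sp² and brings one electron to the p orbital; each =N– nitrogen is pyridine-type (lone pair in the sp² plane, one electron in the p orbital); the boron has an empty p orbital), so the π system is cyclic and fully conjugated.
Tallying contributions gives 5 × 2 = 10 from the double-bond units + 0 from the BH atom = 10.
Since 10 = 4·2 + 2, the ring meets the 4n+2 criterion.

Aromatic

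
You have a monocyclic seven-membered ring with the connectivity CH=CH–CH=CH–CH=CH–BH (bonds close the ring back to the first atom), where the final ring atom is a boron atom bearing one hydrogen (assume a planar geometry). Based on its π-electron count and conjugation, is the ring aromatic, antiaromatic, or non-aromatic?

Aromatic

All ring atoms are sp² and supply a p orbital to the ring (the double-bond atoms are sp², each contributing one p electron; the boron has an empty p orbital); the conjugation is uninterrupted.
Counting π electrons: 3 × 2 = 6 from the double-bond units + 0 from the BH atom = 6.
That gives a 4n+2 count (6, n = 1).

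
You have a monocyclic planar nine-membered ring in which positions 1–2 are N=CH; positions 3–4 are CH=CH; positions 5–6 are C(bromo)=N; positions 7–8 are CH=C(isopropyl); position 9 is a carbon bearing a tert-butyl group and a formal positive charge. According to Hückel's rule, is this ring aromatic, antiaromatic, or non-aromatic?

Every ring atom contributes a p orbital perpendicular to the ring (every atom in a ring double bond is sp² and brings one electron to the p orbital; the doubly-bonded nitrogens are pyridine-type — their lone pairs lie in the ring plane, leaving one electron in the p orbital; the carbocation has an empty p orbital), so the π system is cyclic and fully conjugated.
Adding the contributions, 4 × 2 = 8 from the double-bond units + 0 from the C(tert-butyl)(+) atom = 8.
8 is a 4n count (n = 2), so the planar conjugated ring is antiaromatic.

Antiaromatic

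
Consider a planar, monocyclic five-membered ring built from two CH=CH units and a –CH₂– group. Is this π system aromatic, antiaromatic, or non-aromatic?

Non-aromatic

Because the tetrahedral CH₂ carbon is sp³ and has no p orbital in the ring π system at the CH2 position, the π system cannot extend all the way around the ring.
Hückel's rule only applies to fully conjugated rings, so this one is simply non-aromatic.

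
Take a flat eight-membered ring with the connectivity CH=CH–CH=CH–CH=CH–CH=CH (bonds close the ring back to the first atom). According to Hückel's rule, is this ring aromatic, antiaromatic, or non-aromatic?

All ring atoms are sp² and supply a p orbital to the ring (each doubly-bonded ring atom is sp² with one p-orbital electron); the conjugation is uninterrupted.
π-electron count: 4 × 2 = 8 from the 4 double-bond units.
A 4n π count (8, n = 2) in a planar conjugated ring means antiaromatic.

Antiaromatic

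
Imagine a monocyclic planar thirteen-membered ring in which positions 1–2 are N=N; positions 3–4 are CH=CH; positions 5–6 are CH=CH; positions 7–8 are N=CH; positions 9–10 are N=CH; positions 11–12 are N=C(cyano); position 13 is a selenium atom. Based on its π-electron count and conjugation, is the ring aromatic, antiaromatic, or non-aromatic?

Aromatic

Check conjugation: every atom in a ring double bond is sp² and brings one electron to the p orbital; each =N– nitrogen is pyridine-type (lone pair in the sp² plane, one electron in the p orbital); the selenium donates one lone pair from its p orbital — every position has a p orbital, so the cyclic π system is continuous.
Counting π electrons: 6 × 2 = 12 from the double-bond units + 2 from the Se atom = 14.
14 = 4(3) + 2, which satisfies Hückel's 4n+2 rule.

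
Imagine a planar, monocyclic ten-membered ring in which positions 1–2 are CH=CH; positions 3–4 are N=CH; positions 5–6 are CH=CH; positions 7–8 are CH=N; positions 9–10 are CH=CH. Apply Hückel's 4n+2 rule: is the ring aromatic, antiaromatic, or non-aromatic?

Aromatic

All ring atoms are sp² and supply a p orbital to the ring (every atom in a ring double bond is sp² and brings one electron to the p orbital; each =N– nitrogen is pyridine-type (lone pair in the sp² plane, one electron in the p orbital)); the conjugation is uninterrupted.
π-electron count: 5 × 2 = 10 from the 5 double-bond units.
That gives a 4n+2 count (10, n = 2).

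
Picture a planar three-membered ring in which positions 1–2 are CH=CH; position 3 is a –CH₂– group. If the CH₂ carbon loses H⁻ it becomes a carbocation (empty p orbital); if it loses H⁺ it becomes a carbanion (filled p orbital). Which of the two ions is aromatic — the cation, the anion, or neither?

In either ion the ring is fully conjugated: every atom, including the new sp² carbon, supplies a p orbital.
Cation: 1 × 2 + 0 = 2 π electrons → 4(0)+2, aromatic.
Anion: 1 × 2 + 2 = 4 π electrons → 4(1), antiaromatic.

The cation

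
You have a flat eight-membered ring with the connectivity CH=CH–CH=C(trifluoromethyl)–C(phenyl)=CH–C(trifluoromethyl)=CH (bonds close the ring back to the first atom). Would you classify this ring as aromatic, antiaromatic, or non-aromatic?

Antiaromatic

All ring atoms are sp² and supply a p orbital to the ring (every atom in a ring double bond is sp² and brings one electron to the p orbital); the conjugation is uninterrupted.
Adding the contributions, 4 × 2 = 8 from the 4 double-bond units.
8 is a 4n count (n = 2), so the planar conjugated ring is antiaromatic.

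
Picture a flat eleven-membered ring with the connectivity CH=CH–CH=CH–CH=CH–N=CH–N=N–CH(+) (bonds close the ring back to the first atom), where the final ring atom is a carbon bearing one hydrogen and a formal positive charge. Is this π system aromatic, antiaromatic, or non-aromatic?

Every ring atom contributes a p orbital perpendicular to the ring (every atom in a ring double bond is sp² and brings one electron to the p orbital; the doubly-bonded nitrogens are pyridine-type — their lone pairs lie in the ring plane, leaving one electron in the p orbital; the carbocation has an empty p orbital), so the π system is cyclic and fully conjugated.
Adding the contributions, 5 × 2 = 10 from the double-bond units + 0 from the CH(+) atom = 10.
10 = 4(2) + 2, which satisfies Hückel's 4n+2 rule.

Aromatic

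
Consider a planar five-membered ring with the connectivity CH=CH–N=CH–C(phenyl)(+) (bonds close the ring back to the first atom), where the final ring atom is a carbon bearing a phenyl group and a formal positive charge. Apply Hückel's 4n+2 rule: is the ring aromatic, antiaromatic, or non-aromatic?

All ring atoms are sp² and supply a p orbital to the ring (every atom in a ring double bond is sp² and brings one electron to the p orbital; each sp² =N– keeps its lone pair in-plane and puts one electron into the π system; the carbocation has an empty p orbital); the conjugation is uninterrupted.
Tallying contributions gives 2 × 2 = 4 from the double-bond units + 0 from the C(phenyl)(+) atom = 4.
With 4 = 4·1 π electrons, Hückel's rule classifies the planar ring as antiaromatic.

Antiaromatic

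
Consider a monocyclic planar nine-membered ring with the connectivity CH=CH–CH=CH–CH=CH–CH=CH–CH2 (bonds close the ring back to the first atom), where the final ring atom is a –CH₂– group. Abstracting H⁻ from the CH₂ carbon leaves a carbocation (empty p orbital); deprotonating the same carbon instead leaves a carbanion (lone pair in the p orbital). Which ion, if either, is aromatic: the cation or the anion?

Once that carbon is sp², every ring atom has a p orbital and both ions are fully conjugated.
Cation: 4 × 2 + 0 = 8 π electrons → 4(2), antiaromatic.
Anion: 4 × 2 + 2 = 10 π electrons → 4(2)+2, aromatic.

The anion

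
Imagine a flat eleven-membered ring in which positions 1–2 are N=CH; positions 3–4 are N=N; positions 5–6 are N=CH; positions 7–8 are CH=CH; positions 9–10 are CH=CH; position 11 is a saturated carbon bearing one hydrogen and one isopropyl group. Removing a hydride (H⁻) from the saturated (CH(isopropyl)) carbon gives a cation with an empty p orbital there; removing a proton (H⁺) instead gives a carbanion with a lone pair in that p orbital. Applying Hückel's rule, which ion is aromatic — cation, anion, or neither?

Once that carbon is sp², every ring atom has a p orbital and both ions are fully conjugated.
Cation: 5 × 2 + 0 = 10 π electrons → 4(2)+2, aromatic.
Anion: 5 × 2 + 2 = 12 π electrons → 4(3), antiaromatic.

The cation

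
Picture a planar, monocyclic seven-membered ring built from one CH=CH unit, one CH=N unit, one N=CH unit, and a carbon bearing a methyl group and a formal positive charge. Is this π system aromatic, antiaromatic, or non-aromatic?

Aromatic

Check conjugation: the double-bond atoms are sp², each contributing one p electron; each =N– nitrogen is pyridine-type (lone pair in the sp² plane, one electron in the p orbital); the carbocation has an empty p orbital — every position has a p orbital, so the cyclic π system is continuous.
Adding the contributions, 3 × 2 = 6 from the double-bond units + 0 from the C(methyl)(+) atom = 6.
6 = 4(1) + 2, which satisfies Hückel's 4n+2 rule.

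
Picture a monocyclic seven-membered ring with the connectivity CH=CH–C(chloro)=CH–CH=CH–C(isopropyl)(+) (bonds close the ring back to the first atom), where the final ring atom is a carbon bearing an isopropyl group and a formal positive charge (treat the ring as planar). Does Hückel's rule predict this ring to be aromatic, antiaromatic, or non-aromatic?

The p orbitals form a continuous loop: every atom in a ring double bond is sp² and brings one electron to the p orbital; the carbocation has an empty p orbital. The ring is fully conjugated.
Counting π electrons: 3 × 2 = 6 from the double-bond units + 0 from the C(isopropyl)(+) atom = 6.
Since 6 = 4·1 + 2, the ring meets the 4n+2 criterion.

Aromatic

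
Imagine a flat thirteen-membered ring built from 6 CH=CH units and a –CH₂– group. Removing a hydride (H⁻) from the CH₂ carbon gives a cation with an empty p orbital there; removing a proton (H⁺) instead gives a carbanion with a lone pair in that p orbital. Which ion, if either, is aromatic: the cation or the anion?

In both ions every ring atom is sp² and contributes a p orbital, so both rings are fully conjugated.
Cation: 6 × 2 + 0 = 12 π electrons → 4(3), antiaromatic.
Anion: 6 × 2 + 2 = 14 π electrons → 4(3)+2, aromatic.

The anion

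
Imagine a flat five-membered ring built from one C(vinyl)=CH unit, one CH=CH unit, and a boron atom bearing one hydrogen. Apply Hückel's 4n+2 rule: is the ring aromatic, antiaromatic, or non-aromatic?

The p orbitals form a continuous loop: every atom in a ring double bond is sp² and brings one electron to the p orbital; the boron has an empty p orbital. The ring is fully conjugated.
Tallying contributions gives 2 × 2 = 4 from the double-bond units + 0 from the BH atom = 4.
A 4n π count (4, n = 1) in a planar conjugated ring means antiaromatic.

Antiaromatic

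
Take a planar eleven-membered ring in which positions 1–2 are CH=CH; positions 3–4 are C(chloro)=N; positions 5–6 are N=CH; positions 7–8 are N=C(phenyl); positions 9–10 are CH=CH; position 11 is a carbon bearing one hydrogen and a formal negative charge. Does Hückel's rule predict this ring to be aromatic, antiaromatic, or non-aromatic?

Antiaromatic

Check conjugation: every atom in a ring double bond is sp² and brings one electron to the p orbital; the doubly-bonded nitrogens are pyridine-type — their lone pairs lie in the ring plane, leaving one electron in the p orbital; the carbanion's lone pair occupies the p orbital — every position has a p orbital, so the cyclic π system is continuous.
Counting π electrons: 5 × 2 = 10 from the double-bond units + 2 from the CH(-) atom = 12.
12 = 4(3); a planar, fully conjugated 4n system is antiaromatic.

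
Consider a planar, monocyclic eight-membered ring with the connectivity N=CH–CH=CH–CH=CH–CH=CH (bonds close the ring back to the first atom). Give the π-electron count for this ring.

8

Check conjugation: every atom in a ring double bond is sp² and brings one electron to the p orbital; the doubly-bonded nitrogens are pyridine-type — their lone pairs lie in the ring plane, leaving one electron in the p orbital — every position has a p orbital, so the cyclic π system is continuous.
Adding the contributions, 4 × 2 = 8 from the 4 double-bond units.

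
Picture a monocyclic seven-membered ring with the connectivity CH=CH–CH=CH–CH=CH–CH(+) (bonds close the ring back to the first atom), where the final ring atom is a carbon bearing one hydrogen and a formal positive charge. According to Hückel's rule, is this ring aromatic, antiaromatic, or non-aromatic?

Aromatic

Check conjugation: each doubly-bonded ring atom is sp² with one p-orbital electron; the carbocation has an empty p orbital — every position has a p orbital, so the cyclic π system is continuous.
π-electron count: 3 × 2 = 6 from the double-bond units + 0 from the CH(+) atom = 6.
With 6 π electrons (n = 1), the Hückel 4n+2 condition holds.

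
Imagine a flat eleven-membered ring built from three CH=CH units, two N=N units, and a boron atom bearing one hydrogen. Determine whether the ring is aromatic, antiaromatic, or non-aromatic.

The p orbitals form a continuous loop: each doubly-bonded ring atom is sp² with one p-orbital electron; each =N– nitrogen is pyridine-type (lone pair in the sp² plane, one electron in the p orbital); the boron has an empty p orbital. The ring is fully conjugated.
π-electron count: 5 × 2 = 10 from the double-bond units + 0 from the BH atom = 10.
With 10 π electrons (n = 2), the Hückel 4n+2 condition holds.

Aromatic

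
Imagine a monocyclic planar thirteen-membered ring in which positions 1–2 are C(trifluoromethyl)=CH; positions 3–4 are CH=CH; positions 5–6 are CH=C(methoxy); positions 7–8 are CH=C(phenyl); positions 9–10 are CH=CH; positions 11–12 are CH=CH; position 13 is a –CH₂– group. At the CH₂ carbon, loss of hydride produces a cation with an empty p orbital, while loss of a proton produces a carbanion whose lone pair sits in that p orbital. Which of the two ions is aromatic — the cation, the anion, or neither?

The anion

In either ion the ring is fully conjugated: every atom, including the new sp² carbon, supplies a p orbital.
Cation: 6 × 2 + 0 = 12 π electrons → 4(3), antiaromatic.
Anion: 6 × 2 + 2 = 14 π electrons → 4(3)+2, aromatic.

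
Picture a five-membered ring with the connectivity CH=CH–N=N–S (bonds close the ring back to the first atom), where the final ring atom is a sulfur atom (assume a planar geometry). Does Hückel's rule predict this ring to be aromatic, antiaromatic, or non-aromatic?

All ring atoms are sp² and supply a p orbital to the ring (every atom in a ring double bond is sp² and brings one electron to the p orbital; each sp² =N– keeps its lone pair in-plane and puts one electron into the π system; the sulfur donates one lone pair from its p orbital); the conjugation is uninterrupted.
Tallying contributions gives 2 × 2 = 4 from the double-bond units + 2 from the S atom = 6.
Since 6 = 4·1 + 2, the ring meets the 4n+2 criterion.

Aromatic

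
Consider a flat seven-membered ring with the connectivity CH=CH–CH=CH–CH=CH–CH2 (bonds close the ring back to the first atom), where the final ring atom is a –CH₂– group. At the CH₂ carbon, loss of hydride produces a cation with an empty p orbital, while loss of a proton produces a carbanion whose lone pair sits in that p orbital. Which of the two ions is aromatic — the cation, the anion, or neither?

In both ions every ring atom is sp² and contributes a p orbital, so both rings are fully conjugated.
Cation: 3 × 2 + 0 = 6 π electrons → 4(1)+2, aromatic.
Anion: 3 × 2 + 2 = 8 π electrons → 4(2), antiaromatic.

The cation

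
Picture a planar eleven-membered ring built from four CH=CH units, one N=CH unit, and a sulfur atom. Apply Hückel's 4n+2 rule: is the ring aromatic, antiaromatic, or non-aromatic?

All ring atoms are sp² and supply a p orbital to the ring (every atom in a ring double bond is sp² and brings one electron to the p orbital; each sp² =N– keeps its lone pair in-plane and puts one electron into the π system; the sulfur donates one lone pair from its p orbital); the conjugation is uninterrupted.
π-electron count: 5 × 2 = 10 from the double-bond units + 2 from the S atom = 12.
With 12 = 4·3 π electrons, Hückel's rule classifies the planar ring as antiaromatic.

Antiaromatic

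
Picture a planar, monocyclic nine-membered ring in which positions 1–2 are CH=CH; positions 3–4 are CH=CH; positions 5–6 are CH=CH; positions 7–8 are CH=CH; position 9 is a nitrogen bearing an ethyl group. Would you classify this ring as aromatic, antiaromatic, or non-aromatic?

Aromatic

Every ring atom contributes a p orbital perpendicular to the ring (each doubly-bonded ring atom is sp² with one p-orbital electron; the pyrrole-type nitrogen donates its lone pair from the p orbital), so the π system is cyclic and fully conjugated.
Counting π electrons: 4 × 2 = 8 from the double-bond units + 2 from the N(ethyl) atom = 10.
That gives a 4n+2 count (10, n = 2).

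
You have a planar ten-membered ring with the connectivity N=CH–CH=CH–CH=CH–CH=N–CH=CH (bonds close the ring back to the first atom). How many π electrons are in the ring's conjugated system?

All ring atoms are sp² and supply a p orbital to the ring (the double-bond atoms are sp², each contributing one p electron; the doubly-bonded nitrogens are pyridine-type — their lone pairs lie in the ring plane, leaving one electron in the p orbital); the conjugation is uninterrupted.
π-electron count: 5 × 2 = 10 from the 5 double-bond units.

10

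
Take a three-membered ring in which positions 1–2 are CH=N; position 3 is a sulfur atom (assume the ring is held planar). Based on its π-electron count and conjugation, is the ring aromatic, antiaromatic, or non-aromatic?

Every ring atom contributes a p orbital perpendicular to the ring (each doubly-bonded ring atom is sp² with one p-orbital electron; each sp² =N– keeps its lone pair in-plane and puts one electron into the π system; the sulfur donates one lone pair from its p orbital), so the π system is cyclic and fully conjugated.
Adding the contributions, 1 × 2 = 2 from the double-bond unit + 2 from the S atom = 4.
A 4n π count (4, n = 1) in a planar conjugated ring means antiaromatic.

Antiaromatic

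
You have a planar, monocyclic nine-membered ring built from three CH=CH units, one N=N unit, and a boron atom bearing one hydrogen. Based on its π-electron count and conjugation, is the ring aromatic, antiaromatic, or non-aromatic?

Every ring atom contributes a p orbital perpendicular to the ring (each doubly-bonded ring atom is sp² with one p-orbital electron; the doubly-bonded nitrogens are pyridine-type — their lone pairs lie in the ring plane, leaving one electron in the p orbital; the boron has an empty p orbital), so the π system is cyclic and fully conjugated.
π-electron count: 4 × 2 = 8 from the double-bond units + 0 from the BH atom = 8.
8 is a 4n count (n = 2), so the planar conjugated ring is antiaromatic.

Antiaromatic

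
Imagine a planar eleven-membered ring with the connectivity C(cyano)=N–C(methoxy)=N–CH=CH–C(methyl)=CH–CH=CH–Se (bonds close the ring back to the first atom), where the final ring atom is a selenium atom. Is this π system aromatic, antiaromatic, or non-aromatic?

All ring atoms are sp² and supply a p orbital to the ring (every atom in a ring double bond is sp² and brings one electron to the p orbital; the doubly-bonded nitrogens are pyridine-type — their lone pairs lie in the ring plane, leaving one electron in the p orbital; the selenium donates one lone pair from its p orbital); the conjugation is uninterrupted.
Adding the contributions, 5 × 2 = 10 from the double-bond units + 2 from the Se atom = 12.
12 is a 4n count (n = 3), so the planar conjugated ring is antiaromatic.

Antiaromatic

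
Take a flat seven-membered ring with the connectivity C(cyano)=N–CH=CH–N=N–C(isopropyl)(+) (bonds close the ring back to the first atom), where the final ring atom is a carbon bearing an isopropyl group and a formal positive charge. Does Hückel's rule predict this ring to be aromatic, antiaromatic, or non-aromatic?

Aromatic

The p orbitals form a continuous loop: every atom in a ring double bond is sp² and brings one electron to the p orbital; the doubly-bonded nitrogens are pyridine-type — their lone pairs lie in the ring plane, leaving one electron in the p orbital; the carbocation has an empty p orbital. The ring is fully conjugated.
π-electron count: 3 × 2 = 6 from the double-bond units + 0 from the C(isopropyl)(+) atom = 6.
With 6 π electrons (n = 1), the Hückel 4n+2 condition holds.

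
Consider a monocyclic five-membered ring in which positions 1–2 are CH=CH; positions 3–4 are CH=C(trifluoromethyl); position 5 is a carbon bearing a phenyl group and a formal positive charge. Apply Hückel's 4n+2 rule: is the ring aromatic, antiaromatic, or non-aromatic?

Antiaromatic

The p orbitals form a continuous loop: every atom in a ring double bond is sp² and brings one electron to the p orbital; the carbocation has an empty p orbital. The ring is fully conjugated.
Adding the contributions, 2 × 2 = 4 from the double-bond units + 0 from the C(phenyl)(+) atom = 4.
A 4n π count (4, n = 1) in a planar conjugated ring means antiaromatic.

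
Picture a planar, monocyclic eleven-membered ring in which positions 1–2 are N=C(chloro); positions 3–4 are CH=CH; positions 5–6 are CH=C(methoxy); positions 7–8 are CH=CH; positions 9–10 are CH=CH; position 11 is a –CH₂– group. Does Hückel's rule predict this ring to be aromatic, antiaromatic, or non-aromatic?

Because the tetrahedral CH₂ carbon is sp³ and has no p orbital in the ring π system at the CH2 position, the π system cannot extend all the way around the ring.
Hückel's rule only applies to fully conjugated rings, so this one is simply non-aromatic.

Non-aromatic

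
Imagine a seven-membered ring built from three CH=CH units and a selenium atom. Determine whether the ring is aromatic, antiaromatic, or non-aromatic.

Antiaromatic

The p orbitals form a continuous loop: each doubly-bonded ring atom is sp² with one p-orbital electron; the selenium donates one lone pair from its p orbital. The ring is fully conjugated.
Tallying contributions gives 3 × 2 = 6 from the double-bond units + 2 from the Se atom = 8.
8 is a 4n count (n = 2), so the planar conjugated ring is antiaromatic.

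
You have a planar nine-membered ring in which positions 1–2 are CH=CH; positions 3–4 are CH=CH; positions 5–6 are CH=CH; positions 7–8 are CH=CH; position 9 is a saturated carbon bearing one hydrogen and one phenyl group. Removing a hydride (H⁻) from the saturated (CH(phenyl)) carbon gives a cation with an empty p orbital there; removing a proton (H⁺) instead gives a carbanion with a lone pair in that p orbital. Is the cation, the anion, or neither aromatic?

Once that carbon is sp², every ring atom has a p orbital and both ions are fully conjugated.
Cation: 4 × 2 + 0 = 8 π electrons → 4(2), antiaromatic.
Anion: 4 × 2 + 2 = 10 π electrons → 4(2)+2, aromatic.

The anion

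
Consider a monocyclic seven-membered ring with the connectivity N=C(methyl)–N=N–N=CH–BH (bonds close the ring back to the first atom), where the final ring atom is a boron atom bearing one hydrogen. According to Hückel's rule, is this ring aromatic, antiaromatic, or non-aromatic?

Check conjugation: the double-bond atoms are sp², each contributing one p electron; each =N– nitrogen is pyridine-type (lone pair in the sp² plane, one electron in the p orbital); the boron has an empty p orbital — every position has a p orbital, so the cyclic π system is continuous.
Counting π electrons: 3 × 2 = 6 from the double-bond units + 0 from the BH atom = 6.
Since 6 = 4·1 + 2, the ring meets the 4n+2 criterion.

Aromatic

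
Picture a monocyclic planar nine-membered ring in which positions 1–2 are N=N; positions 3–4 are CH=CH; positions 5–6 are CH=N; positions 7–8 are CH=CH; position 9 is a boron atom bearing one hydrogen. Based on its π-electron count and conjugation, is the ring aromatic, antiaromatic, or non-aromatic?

Antiaromatic

Every ring atom contributes a p orbital perpendicular to the ring (the double-bond atoms are sp², each contributing one p electron; each sp² =N– keeps its lone pair in-plane and puts one electron into the π system; the boron has an empty p orbital), so the π system is cyclic and fully conjugated.
Adding the contributions, 4 × 2 = 8 from the double-bond units + 0 from the BH atom = 8.
8 is a 4n count (n = 2), so the planar conjugated ring is antiaromatic.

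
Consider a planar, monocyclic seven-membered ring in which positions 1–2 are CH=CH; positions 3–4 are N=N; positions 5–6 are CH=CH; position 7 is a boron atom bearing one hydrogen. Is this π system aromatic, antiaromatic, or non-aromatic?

Every ring atom contributes a p orbital perpendicular to the ring (every atom in a ring double bond is sp² and brings one electron to the p orbital; each sp² =N– keeps its lone pair in-plane and puts one electron into the π system; the boron has an empty p orbital), so the π system is cyclic and fully conjugated.
Tallying contributions gives 3 × 2 = 6 from the double-bond units + 0 from the BH atom = 6.
6 = 4(1) + 2, which satisfies Hückel's 4n+2 rule.

Aromatic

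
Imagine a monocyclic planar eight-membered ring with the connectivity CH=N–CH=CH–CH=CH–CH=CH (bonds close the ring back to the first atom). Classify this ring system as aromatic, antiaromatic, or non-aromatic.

All ring atoms are sp² and supply a p orbital to the ring (every atom in a ring double bond is sp² and brings one electron to the p orbital; each sp² =N– keeps its lone pair in-plane and puts one electron into the π system); the conjugation is uninterrupted.
Tallying contributions gives 4 × 2 = 8 from the 4 double-bond units.
A 4n π count (8, n = 2) in a planar conjugated ring means antiaromatic.

Antiaromatic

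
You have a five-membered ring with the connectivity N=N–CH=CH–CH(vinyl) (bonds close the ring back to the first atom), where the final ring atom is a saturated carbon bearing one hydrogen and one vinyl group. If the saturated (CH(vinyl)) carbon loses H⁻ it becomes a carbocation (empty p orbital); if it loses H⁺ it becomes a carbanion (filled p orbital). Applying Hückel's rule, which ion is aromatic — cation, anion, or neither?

Both ions have a continuous loop of p orbitals — each ring atom is sp².
Cation: 2 × 2 + 0 = 4 π electrons → 4(1), antiaromatic.
Anion: 2 × 2 + 2 = 6 π electrons → 4(1)+2, aromatic.

The anion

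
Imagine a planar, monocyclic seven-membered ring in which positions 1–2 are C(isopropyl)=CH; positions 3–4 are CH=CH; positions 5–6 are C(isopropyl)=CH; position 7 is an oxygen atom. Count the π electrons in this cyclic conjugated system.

The p orbitals form a continuous loop: each doubly-bonded ring atom is sp² with one p-orbital electron; the oxygen donates one lone pair from its p orbital. The ring is fully conjugated.
π-electron count: 3 × 2 = 6 from the double-bond units + 2 from the O atom = 8.

8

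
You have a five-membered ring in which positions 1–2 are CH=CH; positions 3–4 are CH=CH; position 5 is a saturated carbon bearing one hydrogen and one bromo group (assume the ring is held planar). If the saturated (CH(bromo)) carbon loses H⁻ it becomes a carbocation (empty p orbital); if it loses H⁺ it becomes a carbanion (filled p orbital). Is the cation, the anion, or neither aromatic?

In either ion the ring is fully conjugated: every atom, including the new sp² carbon, supplies a p orbital.
Cation: 2 × 2 + 0 = 4 π electrons → 4(1), antiaromatic.
Anion: 2 × 2 + 2 = 6 π electrons → 4(1)+2, aromatic.

The anion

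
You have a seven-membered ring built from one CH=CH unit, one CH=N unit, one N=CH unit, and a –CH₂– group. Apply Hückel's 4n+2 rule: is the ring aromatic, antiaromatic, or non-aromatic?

Non-aromatic

The CH2 position has four σ bonds — the tetrahedral CH₂ carbon is sp³ and has no p orbital in the ring π system — so the cyclic conjugation is interrupted.
A ring that is not fully conjugated cannot be aromatic or antiaromatic regardless of its π-electron count.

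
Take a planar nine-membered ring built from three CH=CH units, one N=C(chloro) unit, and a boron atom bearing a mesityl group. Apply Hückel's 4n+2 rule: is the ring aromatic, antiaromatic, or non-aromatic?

All ring atoms are sp² and supply a p orbital to the ring (each doubly-bonded ring atom is sp² with one p-orbital electron; each =N– nitrogen is pyridine-type (lone pair in the sp² plane, one electron in the p orbital); the boron has an empty p orbital); the conjugation is uninterrupted.
Counting π electrons: 4 × 2 = 8 from the double-bond units + 0 from the B(mesityl) atom = 8.
With 8 = 4·2 π electrons, Hückel's rule classifies the planar ring as antiaromatic.

Antiaromatic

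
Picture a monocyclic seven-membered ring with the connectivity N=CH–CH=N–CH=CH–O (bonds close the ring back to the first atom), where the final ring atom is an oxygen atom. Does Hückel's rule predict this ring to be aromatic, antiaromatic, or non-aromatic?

Check conjugation: the double-bond atoms are sp², each contributing one p electron; each =N– nitrogen is pyridine-type (lone pair in the sp² plane, one electron in the p orbital); the oxygen donates one lone pair from its p orbital — every position has a p orbital, so the cyclic π system is continuous.
Adding the contributions, 3 × 2 = 6 from the double-bond units + 2 from the O atom = 8.
8 = 4(2); a planar, fully conjugated 4n system is antiaromatic.

Antiaromatic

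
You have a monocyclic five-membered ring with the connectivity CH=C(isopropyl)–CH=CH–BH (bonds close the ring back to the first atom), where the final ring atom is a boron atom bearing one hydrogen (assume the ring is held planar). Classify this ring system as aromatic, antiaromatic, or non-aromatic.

The p orbitals form a continuous loop: every atom in a ring double bond is sp² and brings one electron to the p orbital; the boron has an empty p orbital. The ring is fully conjugated.
Tallying contributions gives 2 × 2 = 4 from the double-bond units + 0 from the BH atom = 4.
4 is a 4n count (n = 1), so the planar conjugated ring is antiaromatic.

Antiaromatic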